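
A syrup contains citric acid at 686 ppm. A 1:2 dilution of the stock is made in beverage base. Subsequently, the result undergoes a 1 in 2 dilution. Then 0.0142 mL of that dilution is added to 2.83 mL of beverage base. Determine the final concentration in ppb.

Overall dilution factor = 2 × 2 × 200.3 = 801.
686 ppm / 801 = 0.856 ppm = 856 ppb.

856 ppb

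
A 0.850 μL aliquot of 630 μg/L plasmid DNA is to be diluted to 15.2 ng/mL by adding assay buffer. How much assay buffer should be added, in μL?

34.4 μL

15.2 ng/mL = 15.2 μg/L.
V₂ = C₁V₁/C₂ = 630 × 0.850 / 15.2 = 35.2 μL.
Diluent to add = V₂ − V₁ = 35.2 − 0.850 = 34.4 μL.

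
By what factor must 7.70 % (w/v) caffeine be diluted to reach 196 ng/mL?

3.93 × 10⁵

Factor = C₀/C_target = 7.70 % (w/v) / 196 ng/mL = 3.93 × 10⁵.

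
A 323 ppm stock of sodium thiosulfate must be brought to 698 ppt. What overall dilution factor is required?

Factor = C₀/C_target = 323 ppm / 698 ppt = 4.63 × 10⁵.

4.63 × 10⁵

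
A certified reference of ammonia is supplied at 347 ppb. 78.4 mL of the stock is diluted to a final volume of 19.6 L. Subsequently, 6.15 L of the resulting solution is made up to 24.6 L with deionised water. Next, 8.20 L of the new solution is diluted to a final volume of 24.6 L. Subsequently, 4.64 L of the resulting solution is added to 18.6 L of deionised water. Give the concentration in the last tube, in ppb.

0.0231 ppb

Overall dilution factor = 250 × 4 × 3 × 5.009 = 1.50 × 10⁴.
347 ppb / 1.50 × 10⁴ = 0.0231 ppb.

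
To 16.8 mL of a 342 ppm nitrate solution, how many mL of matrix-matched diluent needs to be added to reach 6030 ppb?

936 mL

6030 ppb = 6.03 ppm.
V₂ = C₁V₁/C₂ = 342 × 16.8 / 6.03 = 953 mL.
Diluent to add = V₂ − V₁ = 953 − 16.8 = 936 mL.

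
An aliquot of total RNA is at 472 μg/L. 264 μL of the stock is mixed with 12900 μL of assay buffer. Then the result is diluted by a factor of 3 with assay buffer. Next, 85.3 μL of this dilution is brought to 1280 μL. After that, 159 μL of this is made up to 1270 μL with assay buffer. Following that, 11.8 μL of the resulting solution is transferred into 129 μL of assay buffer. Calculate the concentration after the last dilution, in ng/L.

2.21 ng/L

Overall dilution factor = 49.86 × 3 × 15.01 × 7.987 × 11.93 = 2.14 × 10⁵.
472 μg/L / 2.14 × 10⁵ = 2.21 × 10⁻³ μg/L = 2.21 ng/L.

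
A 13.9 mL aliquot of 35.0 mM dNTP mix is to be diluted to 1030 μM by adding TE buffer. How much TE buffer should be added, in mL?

458 mL

1030 μM = 1.03 mM.
V₂ = C₁V₁/C₂ = 35.0 × 13.9 / 1.03 = 472 mL.
Diluent to add = V₂ − V₁ = 472 − 13.9 = 458 mL.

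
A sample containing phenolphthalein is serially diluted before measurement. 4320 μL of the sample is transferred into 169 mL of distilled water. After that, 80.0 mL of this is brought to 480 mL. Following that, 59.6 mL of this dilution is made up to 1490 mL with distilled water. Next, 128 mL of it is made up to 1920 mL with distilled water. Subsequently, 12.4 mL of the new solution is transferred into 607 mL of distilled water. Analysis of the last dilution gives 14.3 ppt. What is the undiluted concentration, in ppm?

64.5 ppm

Overall dilution factor = 40.12 × 6 × 25 × 15 × 49.95 = 4.51 × 10⁶.
Original = 14.3 ppt × 4.51 × 10⁶ = 6.45 × 10⁷ ppt = 64.5 ppm.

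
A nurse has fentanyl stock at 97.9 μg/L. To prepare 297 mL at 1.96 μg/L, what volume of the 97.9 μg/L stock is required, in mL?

5.95 mL

V₁ = C₂V₂/C₁ = 1.96 × 297 / 97.9 = 5.95 mL.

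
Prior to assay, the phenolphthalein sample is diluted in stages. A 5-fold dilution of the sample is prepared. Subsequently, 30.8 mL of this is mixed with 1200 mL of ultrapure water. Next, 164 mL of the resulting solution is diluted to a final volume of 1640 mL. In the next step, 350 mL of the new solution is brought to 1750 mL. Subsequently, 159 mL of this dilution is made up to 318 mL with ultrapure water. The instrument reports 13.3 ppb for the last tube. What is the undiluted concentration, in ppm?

266 ppm

Overall dilution factor = 5 × 39.96 × 10 × 5 × 2 = 2.00 × 10⁴.
Original = 13.3 ppb × 2.00 × 10⁴ = 2.66 × 10⁵ ppb = 266 ppm.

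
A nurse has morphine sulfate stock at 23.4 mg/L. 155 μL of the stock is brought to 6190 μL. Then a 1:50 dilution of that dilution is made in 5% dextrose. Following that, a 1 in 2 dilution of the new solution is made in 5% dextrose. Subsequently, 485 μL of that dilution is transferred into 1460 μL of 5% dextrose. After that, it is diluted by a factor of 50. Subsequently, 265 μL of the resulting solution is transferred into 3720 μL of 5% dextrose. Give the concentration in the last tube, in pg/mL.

Overall dilution factor = 39.94 × 50 × 2 × 4.010 × 50 × 15.04 = 1.20 × 10⁷.
23.4 mg/L / 1.20 × 10⁷ = 1.94 × 10⁻⁶ mg/L = 1.94 pg/mL.

1.94 pg/mL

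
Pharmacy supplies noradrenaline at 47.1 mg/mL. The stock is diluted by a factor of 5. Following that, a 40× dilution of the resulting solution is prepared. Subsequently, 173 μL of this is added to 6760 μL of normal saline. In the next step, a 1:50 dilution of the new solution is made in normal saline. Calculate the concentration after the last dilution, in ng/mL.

Overall dilution factor = 5 × 40 × 40.08 × 50 = 4.01 × 10⁵.
47.1 mg/mL / 4.01 × 10⁵ = 1.18 × 10⁻⁴ mg/mL = 118 ng/mL.

118 ng/mL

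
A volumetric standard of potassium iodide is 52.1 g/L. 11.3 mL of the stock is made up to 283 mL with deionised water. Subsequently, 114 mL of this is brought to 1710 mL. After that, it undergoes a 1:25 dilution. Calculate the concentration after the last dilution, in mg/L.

Overall dilution factor = 25.04 × 15 × 25 = 9392.
52.1 g/L / 9392 = 5.55 × 10⁻³ g/L = 5.55 mg/L.

5.55 mg/L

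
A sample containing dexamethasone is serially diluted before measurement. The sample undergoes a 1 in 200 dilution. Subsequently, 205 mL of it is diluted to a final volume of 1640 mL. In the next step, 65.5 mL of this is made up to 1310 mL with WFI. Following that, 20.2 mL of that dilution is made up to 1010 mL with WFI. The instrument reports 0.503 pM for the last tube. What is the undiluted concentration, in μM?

0.805 μM

Overall dilution factor = 200 × 8 × 20 × 50 = 1.60 × 10⁶.
Original = 0.503 pM × 1.60 × 10⁶ = 8.05 × 10⁵ pM = 0.805 μM.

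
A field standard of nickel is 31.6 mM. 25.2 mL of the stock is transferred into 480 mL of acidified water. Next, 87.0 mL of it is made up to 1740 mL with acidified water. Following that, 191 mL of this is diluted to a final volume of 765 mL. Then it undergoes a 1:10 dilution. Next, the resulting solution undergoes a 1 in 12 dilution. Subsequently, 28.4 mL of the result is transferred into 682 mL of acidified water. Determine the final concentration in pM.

Overall dilution factor = 20.05 × 20 × 4.005 × 10 × 12 × 25.01 = 4.82 × 10⁶.
31.6 mM / 4.82 × 10⁶ = 6.56 × 10⁻⁶ mM = 6560 pM.

6560 pM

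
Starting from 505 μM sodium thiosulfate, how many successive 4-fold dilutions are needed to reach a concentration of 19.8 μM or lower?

3

Need 4ⁿ ≥ 25.5, so n ≥ log(25.5)/log(4) = 2.34.
Minimum whole steps: n = 3.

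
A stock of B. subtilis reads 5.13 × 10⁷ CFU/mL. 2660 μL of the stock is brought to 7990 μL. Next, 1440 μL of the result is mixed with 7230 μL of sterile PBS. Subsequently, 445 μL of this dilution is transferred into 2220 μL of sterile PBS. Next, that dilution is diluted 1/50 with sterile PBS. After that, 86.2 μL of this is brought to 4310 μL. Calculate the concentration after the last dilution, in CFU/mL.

Overall dilution factor = 3.004 × 6.021 × 5.989 × 50 × 50 = 2.71 × 10⁵.
5.13 × 10⁷ CFU/mL / 2.71 × 10⁵ = 189 CFU/mL.

189 CFU/mL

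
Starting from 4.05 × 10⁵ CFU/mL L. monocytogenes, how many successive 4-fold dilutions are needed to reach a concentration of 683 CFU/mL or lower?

5

Need 4ⁿ ≥ 593, so n ≥ log(593)/log(4) = 4.61.
Minimum whole steps: n = 5.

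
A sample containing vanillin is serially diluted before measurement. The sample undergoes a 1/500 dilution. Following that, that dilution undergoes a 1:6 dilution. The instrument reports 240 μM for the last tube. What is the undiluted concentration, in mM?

720 mM

Overall dilution factor = 500 × 6 = 3000.
Original = 240 μM × 3000 = 7.20 × 10⁵ μM = 720 mM.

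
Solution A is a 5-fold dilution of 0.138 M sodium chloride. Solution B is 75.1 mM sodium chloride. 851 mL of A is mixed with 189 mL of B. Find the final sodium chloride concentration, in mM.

C_A = 0.138 M / 5 = 0.0276 M.
C_B = 75.1 mM = 0.0751 M.
C_mix = (C_A·V_A + C_B·V_B)/(V_A + V_B) = (0.0276×851 + 0.0751×189) / 1040 = 0.0362 M = 36.2 mM.

36.2 mM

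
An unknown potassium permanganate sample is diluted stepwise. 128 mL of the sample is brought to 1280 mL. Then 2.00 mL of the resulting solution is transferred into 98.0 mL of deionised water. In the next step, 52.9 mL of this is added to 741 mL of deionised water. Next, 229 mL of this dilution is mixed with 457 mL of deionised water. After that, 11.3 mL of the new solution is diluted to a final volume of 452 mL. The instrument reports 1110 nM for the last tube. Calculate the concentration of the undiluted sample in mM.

998 mM

Overall dilution factor = 10 × 50 × 15.01 × 2.996 × 40 = 8.99 × 10⁵.
Original = 1110 nM × 8.99 × 10⁵ = 9.98 × 10⁸ nM = 998 mM.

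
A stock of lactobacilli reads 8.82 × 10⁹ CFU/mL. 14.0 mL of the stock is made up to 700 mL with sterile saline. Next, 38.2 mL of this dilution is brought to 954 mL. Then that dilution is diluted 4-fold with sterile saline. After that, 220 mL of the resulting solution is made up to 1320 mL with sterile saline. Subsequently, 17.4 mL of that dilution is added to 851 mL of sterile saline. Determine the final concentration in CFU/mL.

5900 CFU/mL

Overall dilution factor = 50 × 24.97 × 4 × 6 × 49.91 = 1.50 × 10⁶.
8.82 × 10⁹ CFU/mL / 1.50 × 10⁶ = 5900 CFU/mL.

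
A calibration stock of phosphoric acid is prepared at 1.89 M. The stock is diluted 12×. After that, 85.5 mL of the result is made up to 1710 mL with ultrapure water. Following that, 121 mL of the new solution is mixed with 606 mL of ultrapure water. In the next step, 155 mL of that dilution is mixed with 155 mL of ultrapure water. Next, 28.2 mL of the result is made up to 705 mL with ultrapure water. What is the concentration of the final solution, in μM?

26.2 μM

Overall dilution factor = 12 × 20 × 6.008 × 2 × 25 = 7.21 × 10⁴.
1.89 M / 7.21 × 10⁴ = 2.62 × 10⁻⁵ M = 26.2 μM.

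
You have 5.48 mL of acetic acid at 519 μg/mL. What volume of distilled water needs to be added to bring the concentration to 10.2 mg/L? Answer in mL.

10.2 mg/L = 10.2 μg/mL.
V₂ = C₁V₁/C₂ = 519 × 5.48 / 10.2 = 279 mL.
Diluent to add = V₂ − V₁ = 279 − 5.48 = 273 mL.

273 mL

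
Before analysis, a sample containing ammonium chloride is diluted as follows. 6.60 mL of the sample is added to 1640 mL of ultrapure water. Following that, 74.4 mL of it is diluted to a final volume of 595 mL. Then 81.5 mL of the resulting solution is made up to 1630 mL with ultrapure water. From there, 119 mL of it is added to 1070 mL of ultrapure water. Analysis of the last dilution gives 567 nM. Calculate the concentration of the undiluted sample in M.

0.226 M

Overall dilution factor = 249.5 × 7.997 × 20 × 9.992 = 3.99 × 10⁵.
Original = 567 nM × 3.99 × 10⁵ = 2.26 × 10⁸ nM = 0.226 M.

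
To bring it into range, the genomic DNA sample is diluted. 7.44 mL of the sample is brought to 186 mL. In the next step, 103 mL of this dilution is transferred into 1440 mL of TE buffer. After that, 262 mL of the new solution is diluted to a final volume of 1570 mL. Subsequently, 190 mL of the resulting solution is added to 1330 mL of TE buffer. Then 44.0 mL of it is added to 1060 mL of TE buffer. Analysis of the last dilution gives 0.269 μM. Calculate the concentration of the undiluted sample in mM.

Overall dilution factor = 25 × 14.98 × 5.992 × 8 × 25.09 = 4.50 × 10⁵.
Original = 0.269 μM × 4.50 × 10⁵ = 1.21 × 10⁵ μM = 121 mM.

121 mM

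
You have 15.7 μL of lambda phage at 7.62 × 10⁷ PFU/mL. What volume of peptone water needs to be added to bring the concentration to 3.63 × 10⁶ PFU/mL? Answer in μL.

314 μL

V₂ = C₁V₁/C₂ = 7.62 × 10⁷ × 15.7 / 3.63 × 10⁶ = 330 μL.
Diluent to add = V₂ − V₁ = 330 − 15.7 = 314 μL.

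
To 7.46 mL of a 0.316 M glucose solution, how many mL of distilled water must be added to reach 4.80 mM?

4.80 mM = 4.80 × 10⁻³ M.
V₂ = C₁V₁/C₂ = 0.316 × 7.46 / 4.80 × 10⁻³ = 491 mL.
Diluent to add = V₂ − V₁ = 491 − 7.46 = 484 mL.

484 mL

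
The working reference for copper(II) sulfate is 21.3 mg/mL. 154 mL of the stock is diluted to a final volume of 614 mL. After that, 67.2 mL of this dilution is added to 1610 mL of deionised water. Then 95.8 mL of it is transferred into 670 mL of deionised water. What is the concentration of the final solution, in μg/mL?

Overall dilution factor = 3.987 × 24.96 × 7.994 = 795.
21.3 mg/mL / 795 = 0.0268 mg/mL = 26.8 μg/mL.

26.8 μg/mL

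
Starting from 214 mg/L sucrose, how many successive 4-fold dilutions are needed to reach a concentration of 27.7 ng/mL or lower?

7

Need 4ⁿ ≥ 7726, so n ≥ log(7726)/log(4) = 6.46.
Minimum whole steps: n = 7.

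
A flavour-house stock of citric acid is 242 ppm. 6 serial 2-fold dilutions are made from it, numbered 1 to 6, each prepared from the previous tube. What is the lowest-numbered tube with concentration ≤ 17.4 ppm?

Tube n has concentration 242 ppm / 2ⁿ.
Need 2ⁿ ≥ 242 ppm / 17.4 ppm = 13.9, so n ≥ 3.80.
First such tube: n = 4.

tube 4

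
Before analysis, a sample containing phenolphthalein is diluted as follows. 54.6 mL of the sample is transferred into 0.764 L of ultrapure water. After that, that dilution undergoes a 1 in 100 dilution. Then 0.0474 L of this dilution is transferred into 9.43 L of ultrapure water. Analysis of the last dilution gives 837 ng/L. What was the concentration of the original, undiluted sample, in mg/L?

251 mg/L

Overall dilution factor = 14.99 × 100 × 199.9 = 3.00 × 10⁵.
Original = 837 ng/L × 3.00 × 10⁵ = 2.51 × 10⁸ ng/L = 251 mg/L.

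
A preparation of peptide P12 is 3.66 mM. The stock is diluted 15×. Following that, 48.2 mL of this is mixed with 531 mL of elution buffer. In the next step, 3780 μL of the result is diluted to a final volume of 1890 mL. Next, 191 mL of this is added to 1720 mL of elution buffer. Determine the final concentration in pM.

Overall dilution factor = 15 × 12.02 × 500 × 10.01 = 9.02 × 10⁵.
3.66 mM / 9.02 × 10⁵ = 4.06 × 10⁻⁶ mM = 4060 pM.

4060 pM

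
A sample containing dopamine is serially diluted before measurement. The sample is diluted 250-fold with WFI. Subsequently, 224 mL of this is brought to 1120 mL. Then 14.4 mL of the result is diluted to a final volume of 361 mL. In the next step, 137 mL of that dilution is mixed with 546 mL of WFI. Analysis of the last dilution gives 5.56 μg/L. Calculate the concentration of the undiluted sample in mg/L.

Overall dilution factor = 250 × 5 × 25.07 × 4.985 = 1.56 × 10⁵.
Original = 5.56 μg/L × 1.56 × 10⁵ = 8.69 × 10⁵ μg/L = 869 mg/L.

869 mg/L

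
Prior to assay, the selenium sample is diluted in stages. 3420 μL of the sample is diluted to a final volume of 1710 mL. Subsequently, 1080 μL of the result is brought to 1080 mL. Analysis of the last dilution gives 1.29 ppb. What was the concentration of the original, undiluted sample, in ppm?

645 ppm

Overall dilution factor = 500 × 1000 = 5.00 × 10⁵.
Original = 1.29 ppb × 5.00 × 10⁵ = 6.45 × 10⁵ ppb = 645 ppm.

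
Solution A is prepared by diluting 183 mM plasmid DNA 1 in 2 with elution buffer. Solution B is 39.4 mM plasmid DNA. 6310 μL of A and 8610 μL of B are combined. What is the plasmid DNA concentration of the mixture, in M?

0.0614 M

C_A = 183 mM / 2 = 91.5 mM.
C_mix = (C_A·V_A + C_B·V_B)/(V_A + V_B) = (91.5×6310 + 39.4×8610) / 14920 = 61.4 mM = 0.0614 M.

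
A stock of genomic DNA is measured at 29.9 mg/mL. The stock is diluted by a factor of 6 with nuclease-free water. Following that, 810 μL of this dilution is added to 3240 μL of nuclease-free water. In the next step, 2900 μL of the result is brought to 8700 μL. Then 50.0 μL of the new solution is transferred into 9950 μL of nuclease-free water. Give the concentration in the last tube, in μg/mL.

1.66 μg/mL

Overall dilution factor = 6 × 5 × 3 × 200 = 1.80 × 10⁴.
29.9 mg/mL / 1.80 × 10⁴ = 1.66 × 10⁻³ mg/mL = 1.66 μg/mL.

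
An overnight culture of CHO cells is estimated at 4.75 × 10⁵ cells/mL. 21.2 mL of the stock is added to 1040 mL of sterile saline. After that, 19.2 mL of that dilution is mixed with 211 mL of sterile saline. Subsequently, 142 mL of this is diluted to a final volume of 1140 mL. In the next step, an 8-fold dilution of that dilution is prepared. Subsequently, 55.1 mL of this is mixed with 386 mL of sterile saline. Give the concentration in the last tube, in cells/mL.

Overall dilution factor = 50.06 × 11.99 × 8.028 × 8 × 8.005 = 3.09 × 10⁵.
4.75 × 10⁵ cells/mL / 3.09 × 10⁵ = 1.54 cells/mL.

1.54 cells/mL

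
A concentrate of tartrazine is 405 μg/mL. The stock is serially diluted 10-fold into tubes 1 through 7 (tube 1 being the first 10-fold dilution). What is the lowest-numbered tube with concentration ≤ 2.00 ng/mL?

tube 6

Tube n has concentration 405 μg/mL / 10ⁿ.
Need 10ⁿ ≥ 405 μg/mL / 2.00 ng/mL = 2.03 × 10⁵, so n ≥ 5.31.
First such tube: n = 6.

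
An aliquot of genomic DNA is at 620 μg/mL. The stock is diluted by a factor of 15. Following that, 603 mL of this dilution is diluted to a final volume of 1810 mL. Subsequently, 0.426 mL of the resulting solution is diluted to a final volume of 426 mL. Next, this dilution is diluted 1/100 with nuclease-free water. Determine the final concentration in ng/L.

Overall dilution factor = 15 × 3.002 × 1000 × 100 = 4.50 × 10⁶.
620 μg/mL / 4.50 × 10⁶ = 1.38 × 10⁻⁴ μg/mL = 138 ng/L.

138 ng/L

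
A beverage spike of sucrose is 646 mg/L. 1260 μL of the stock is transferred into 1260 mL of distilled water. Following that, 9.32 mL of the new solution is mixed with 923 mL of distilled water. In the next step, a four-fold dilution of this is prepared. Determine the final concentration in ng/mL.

Overall dilution factor = 1001 × 100.0 × 4 = 4.01 × 10⁵.
646 mg/L / 4.01 × 10⁵ = 1.61 × 10⁻³ mg/L = 1.61 ng/mL.

1.61 ng/mL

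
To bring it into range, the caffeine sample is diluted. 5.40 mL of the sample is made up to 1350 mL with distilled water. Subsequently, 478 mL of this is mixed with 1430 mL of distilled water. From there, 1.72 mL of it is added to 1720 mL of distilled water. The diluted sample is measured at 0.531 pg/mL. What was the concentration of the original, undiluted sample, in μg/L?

530 μg/L

Overall dilution factor = 250 × 3.992 × 1001 = 9.99 × 10⁵.
Original = 0.531 pg/mL × 9.99 × 10⁵ = 5.30 × 10⁵ pg/mL = 530 μg/L.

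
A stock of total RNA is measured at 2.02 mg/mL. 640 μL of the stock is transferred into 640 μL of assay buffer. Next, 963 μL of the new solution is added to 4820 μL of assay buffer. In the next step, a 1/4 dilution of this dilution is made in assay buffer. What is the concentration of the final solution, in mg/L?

Overall dilution factor = 2 × 6.005 × 4 = 48.0.
2.02 mg/mL / 48.0 = 0.0420 mg/mL = 42.0 mg/L.

42.0 mg/L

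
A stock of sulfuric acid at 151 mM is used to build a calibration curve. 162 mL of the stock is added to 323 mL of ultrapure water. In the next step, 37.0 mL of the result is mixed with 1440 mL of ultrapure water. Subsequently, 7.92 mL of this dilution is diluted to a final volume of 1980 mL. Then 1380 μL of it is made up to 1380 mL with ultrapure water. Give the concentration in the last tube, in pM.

Overall dilution factor = 2.994 × 39.92 × 250 × 1000 = 2.99 × 10⁷.
151 mM / 2.99 × 10⁷ = 5.05 × 10⁻⁶ mM = 5050 pM.

5050 pM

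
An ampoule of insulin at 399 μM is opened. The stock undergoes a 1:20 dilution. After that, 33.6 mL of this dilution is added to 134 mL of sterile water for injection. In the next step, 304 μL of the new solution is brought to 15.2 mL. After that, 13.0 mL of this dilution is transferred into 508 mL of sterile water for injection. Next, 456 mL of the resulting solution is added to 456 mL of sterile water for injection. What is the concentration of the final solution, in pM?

998 pM

Overall dilution factor = 20 × 4.988 × 50 × 40.08 × 2 = 4.00 × 10⁵.
399 μM / 4.00 × 10⁵ = 9.98 × 10⁻⁴ μM = 998 pM.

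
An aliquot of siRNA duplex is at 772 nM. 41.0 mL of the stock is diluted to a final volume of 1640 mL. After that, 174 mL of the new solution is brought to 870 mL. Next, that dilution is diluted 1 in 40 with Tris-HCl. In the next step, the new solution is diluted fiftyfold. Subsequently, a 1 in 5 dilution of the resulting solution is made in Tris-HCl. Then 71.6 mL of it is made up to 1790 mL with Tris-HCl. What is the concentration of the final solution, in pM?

0.0154 pM

Overall dilution factor = 40 × 5 × 40 × 50 × 5 × 25 = 5.00 × 10⁷.
772 nM / 5.00 × 10⁷ = 1.54 × 10⁻⁵ nM = 0.0154 pM.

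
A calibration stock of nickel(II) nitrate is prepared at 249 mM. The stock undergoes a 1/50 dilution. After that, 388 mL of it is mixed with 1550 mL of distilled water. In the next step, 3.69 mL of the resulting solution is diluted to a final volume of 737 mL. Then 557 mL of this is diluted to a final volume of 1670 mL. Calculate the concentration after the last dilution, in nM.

Overall dilution factor = 50 × 4.995 × 199.7 × 2.998 = 1.50 × 10⁵.
249 mM / 1.50 × 10⁵ = 1.66 × 10⁻³ mM = 1660 nM.

1660 nM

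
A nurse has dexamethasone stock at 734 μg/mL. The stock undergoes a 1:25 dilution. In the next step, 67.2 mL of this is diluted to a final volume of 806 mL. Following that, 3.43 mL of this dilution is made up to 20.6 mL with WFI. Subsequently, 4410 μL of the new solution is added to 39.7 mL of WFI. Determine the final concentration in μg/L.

40.7 μg/L

Overall dilution factor = 25 × 11.99 × 6.006 × 10.00 = 1.80 × 10⁴.
734 μg/mL / 1.80 × 10⁴ = 0.0407 μg/mL = 40.7 μg/L.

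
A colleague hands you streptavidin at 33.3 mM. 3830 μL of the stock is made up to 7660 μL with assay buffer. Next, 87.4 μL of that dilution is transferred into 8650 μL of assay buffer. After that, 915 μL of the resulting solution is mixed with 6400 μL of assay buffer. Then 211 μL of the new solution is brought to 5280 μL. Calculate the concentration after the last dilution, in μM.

Overall dilution factor = 2 × 99.97 × 7.995 × 25.02 = 4.00 × 10⁴.
33.3 mM / 4.00 × 10⁴ = 8.33 × 10⁻⁴ mM = 0.833 μM.

0.833 μM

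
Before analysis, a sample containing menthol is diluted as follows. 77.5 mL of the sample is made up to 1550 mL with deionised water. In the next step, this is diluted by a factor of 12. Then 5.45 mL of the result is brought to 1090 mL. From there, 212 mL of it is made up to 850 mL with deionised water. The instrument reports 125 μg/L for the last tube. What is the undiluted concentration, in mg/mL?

Overall dilution factor = 20 × 12 × 200 × 4.009 = 1.92 × 10⁵.
Original = 125 μg/L × 1.92 × 10⁵ = 2.41 × 10⁷ μg/L = 24.1 mg/mL.

24.1 mg/mL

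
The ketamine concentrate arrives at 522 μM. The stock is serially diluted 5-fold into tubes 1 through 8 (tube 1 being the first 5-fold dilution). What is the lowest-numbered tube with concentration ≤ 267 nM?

tube 5

Tube n has concentration 522 μM / 5ⁿ.
Need 5ⁿ ≥ 522 μM / 267 nM = 1955, so n ≥ 4.71.
First such tube: n = 5.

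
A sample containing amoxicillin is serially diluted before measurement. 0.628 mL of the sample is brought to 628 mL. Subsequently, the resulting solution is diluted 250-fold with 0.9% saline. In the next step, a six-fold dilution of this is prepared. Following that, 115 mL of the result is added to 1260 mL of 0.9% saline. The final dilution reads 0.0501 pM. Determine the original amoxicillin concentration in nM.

Overall dilution factor = 1000 × 250 × 6 × 11.96 = 1.79 × 10⁷.
Original = 0.0501 pM × 1.79 × 10⁷ = 8.99 × 10⁵ pM = 899 nM.

899 nM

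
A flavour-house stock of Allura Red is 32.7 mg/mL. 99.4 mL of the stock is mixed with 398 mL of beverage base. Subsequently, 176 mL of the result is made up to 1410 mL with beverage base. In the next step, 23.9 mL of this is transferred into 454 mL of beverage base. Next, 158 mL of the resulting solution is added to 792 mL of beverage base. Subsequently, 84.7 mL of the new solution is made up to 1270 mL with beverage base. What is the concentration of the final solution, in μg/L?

452 μg/L

Overall dilution factor = 5.004 × 8.011 × 20.00 × 6.013 × 14.99 = 7.23 × 10⁴.
32.7 mg/mL / 7.23 × 10⁴ = 4.52 × 10⁻⁴ mg/mL = 452 μg/L.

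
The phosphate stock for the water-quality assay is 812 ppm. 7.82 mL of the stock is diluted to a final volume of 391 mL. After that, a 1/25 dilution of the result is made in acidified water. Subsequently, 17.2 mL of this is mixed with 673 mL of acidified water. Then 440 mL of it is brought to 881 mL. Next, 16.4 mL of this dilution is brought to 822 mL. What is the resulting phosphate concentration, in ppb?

Overall dilution factor = 50 × 25 × 40.13 × 2.002 × 50.12 = 5.03 × 10⁶.
812 ppm / 5.03 × 10⁶ = 1.61 × 10⁻⁴ ppm = 0.161 ppb.

0.161 ppb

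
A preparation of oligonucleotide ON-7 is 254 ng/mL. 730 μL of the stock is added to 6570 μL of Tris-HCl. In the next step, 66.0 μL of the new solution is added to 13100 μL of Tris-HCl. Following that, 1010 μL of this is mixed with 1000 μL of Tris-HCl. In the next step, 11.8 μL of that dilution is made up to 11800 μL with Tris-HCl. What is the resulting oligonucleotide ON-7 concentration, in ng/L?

Overall dilution factor = 10 × 199.5 × 1.990 × 1000 = 3.97 × 10⁶.
254 ng/mL / 3.97 × 10⁶ = 6.40 × 10⁻⁵ ng/mL = 0.0640 ng/L.

0.0640 ng/L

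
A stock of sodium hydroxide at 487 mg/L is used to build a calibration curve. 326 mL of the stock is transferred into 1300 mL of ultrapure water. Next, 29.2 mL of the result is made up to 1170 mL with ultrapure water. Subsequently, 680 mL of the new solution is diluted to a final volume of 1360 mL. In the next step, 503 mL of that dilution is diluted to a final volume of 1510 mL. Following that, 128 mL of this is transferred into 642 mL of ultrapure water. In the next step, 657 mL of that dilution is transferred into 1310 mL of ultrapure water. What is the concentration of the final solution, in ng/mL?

Overall dilution factor = 4.988 × 40.07 × 2 × 3.002 × 6.016 × 2.994 = 2.16 × 10⁴.
487 mg/L / 2.16 × 10⁴ = 0.0225 mg/L = 22.5 ng/mL.

22.5 ng/mL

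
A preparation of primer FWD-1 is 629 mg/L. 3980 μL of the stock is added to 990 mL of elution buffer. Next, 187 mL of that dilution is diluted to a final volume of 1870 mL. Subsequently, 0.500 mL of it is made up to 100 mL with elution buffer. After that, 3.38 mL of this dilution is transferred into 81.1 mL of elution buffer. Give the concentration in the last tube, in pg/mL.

50.4 pg/mL

Overall dilution factor = 249.7 × 10 × 200 × 24.99 = 1.25 × 10⁷.
629 mg/L / 1.25 × 10⁷ = 5.04 × 10⁻⁵ mg/L = 50.4 pg/mL.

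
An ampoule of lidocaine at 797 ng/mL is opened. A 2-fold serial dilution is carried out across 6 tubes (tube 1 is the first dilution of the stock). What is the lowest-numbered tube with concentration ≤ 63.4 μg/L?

Tube n has concentration 797 ng/mL / 2ⁿ.
Need 2ⁿ ≥ 797 ng/mL / 63.4 μg/L = 12.6, so n ≥ 3.65.
First such tube: n = 4.

tube 4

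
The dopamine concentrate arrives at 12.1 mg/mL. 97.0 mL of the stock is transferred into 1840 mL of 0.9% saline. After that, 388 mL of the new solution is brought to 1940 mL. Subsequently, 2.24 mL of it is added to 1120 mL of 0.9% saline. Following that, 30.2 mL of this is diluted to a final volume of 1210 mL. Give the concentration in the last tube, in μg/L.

Overall dilution factor = 19.97 × 5 × 501 × 40.07 = 2.00 × 10⁶.
12.1 mg/mL / 2.00 × 10⁶ = 6.04 × 10⁻⁶ mg/mL = 6.04 μg/L.

6.04 μg/L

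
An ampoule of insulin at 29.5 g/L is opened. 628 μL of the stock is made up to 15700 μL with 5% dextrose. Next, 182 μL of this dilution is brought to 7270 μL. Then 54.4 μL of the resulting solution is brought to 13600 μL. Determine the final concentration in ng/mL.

Overall dilution factor = 25 × 39.95 × 250 = 2.50 × 10⁵.
29.5 g/L / 2.50 × 10⁵ = 1.18 × 10⁻⁴ g/L = 118 ng/mL.

118 ng/mL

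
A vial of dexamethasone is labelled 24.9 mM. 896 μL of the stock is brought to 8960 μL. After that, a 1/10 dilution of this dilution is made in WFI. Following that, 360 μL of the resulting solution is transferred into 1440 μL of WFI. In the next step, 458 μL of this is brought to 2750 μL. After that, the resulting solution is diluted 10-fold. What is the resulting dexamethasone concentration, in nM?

829 nM

Overall dilution factor = 10 × 10 × 5 × 6.004 × 10 = 3.00 × 10⁴.
24.9 mM / 3.00 × 10⁴ = 8.29 × 10⁻⁴ mM = 829 nM.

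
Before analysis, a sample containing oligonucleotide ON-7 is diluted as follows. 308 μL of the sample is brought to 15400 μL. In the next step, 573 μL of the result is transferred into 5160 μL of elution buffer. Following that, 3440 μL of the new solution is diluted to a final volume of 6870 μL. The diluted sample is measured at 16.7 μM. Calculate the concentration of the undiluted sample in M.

0.0167 M

Overall dilution factor = 50 × 10.01 × 1.997 = 999.
Original = 16.7 μM × 999 = 1.67 × 10⁴ μM = 0.0167 M.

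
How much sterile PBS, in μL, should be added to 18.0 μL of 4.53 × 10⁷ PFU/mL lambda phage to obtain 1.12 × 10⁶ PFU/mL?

V₂ = C₁V₁/C₂ = 4.53 × 10⁷ × 18.0 / 1.12 × 10⁶ = 728 μL.
Diluent to add = V₂ − V₁ = 728 − 18.0 = 710 μL.

710 μL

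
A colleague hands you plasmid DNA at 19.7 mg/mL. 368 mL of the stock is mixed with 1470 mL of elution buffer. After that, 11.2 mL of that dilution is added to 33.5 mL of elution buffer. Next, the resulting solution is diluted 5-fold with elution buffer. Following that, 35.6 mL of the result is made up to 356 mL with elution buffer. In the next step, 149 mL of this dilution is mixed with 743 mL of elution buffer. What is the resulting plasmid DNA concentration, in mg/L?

Overall dilution factor = 4.995 × 3.991 × 5 × 10 × 5.987 = 5967.
19.7 mg/mL / 5967 = 3.30 × 10⁻³ mg/mL = 3.30 mg/L.

3.30 mg/L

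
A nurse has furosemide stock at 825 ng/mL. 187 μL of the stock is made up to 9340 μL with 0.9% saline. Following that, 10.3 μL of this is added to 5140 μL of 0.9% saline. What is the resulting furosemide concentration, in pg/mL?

33.0 pg/mL

Overall dilution factor = 49.95 × 500.0 = 2.50 × 10⁴.
825 ng/mL / 2.50 × 10⁴ = 0.0330 ng/mL = 33.0 pg/mL.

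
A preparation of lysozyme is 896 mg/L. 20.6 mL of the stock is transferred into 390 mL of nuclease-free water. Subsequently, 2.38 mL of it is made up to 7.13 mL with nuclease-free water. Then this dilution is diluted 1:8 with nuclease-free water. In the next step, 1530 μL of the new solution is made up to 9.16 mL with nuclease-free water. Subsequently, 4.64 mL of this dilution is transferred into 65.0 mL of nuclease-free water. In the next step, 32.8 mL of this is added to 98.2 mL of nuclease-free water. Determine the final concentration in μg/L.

Overall dilution factor = 19.93 × 2.996 × 8 × 5.987 × 15.01 × 3.994 = 1.71 × 10⁵.
896 mg/L / 1.71 × 10⁵ = 5.23 × 10⁻³ mg/L = 5.23 μg/L.

5.23 μg/L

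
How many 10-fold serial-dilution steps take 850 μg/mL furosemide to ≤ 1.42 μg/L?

Need 10ⁿ ≥ 5.99 × 10⁵, so n ≥ log(5.99 × 10⁵)/log(10) = 5.78.
Minimum whole steps: n = 6.

6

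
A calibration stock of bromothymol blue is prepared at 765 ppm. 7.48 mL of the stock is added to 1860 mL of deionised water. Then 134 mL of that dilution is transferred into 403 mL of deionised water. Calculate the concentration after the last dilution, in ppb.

Overall dilution factor = 249.7 × 4.007 = 1001.
765 ppm / 1001 = 0.765 ppm = 765 ppb.

765 ppb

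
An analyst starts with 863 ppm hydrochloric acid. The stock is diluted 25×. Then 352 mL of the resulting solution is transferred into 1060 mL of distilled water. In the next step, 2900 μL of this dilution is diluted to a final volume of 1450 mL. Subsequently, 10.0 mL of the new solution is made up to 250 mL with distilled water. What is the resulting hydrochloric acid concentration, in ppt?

688 ppt

Overall dilution factor = 25 × 4.011 × 500 × 25 = 1.25 × 10⁶.
863 ppm / 1.25 × 10⁶ = 6.88 × 10⁻⁴ ppm = 688 ppt.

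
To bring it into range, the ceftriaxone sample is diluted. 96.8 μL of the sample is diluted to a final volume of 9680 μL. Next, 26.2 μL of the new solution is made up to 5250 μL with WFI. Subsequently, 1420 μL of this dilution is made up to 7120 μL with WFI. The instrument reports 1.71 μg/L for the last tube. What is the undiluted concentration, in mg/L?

172 mg/L

Overall dilution factor = 100 × 200.4 × 5.014 = 1.00 × 10⁵.
Original = 1.71 μg/L × 1.00 × 10⁵ = 1.72 × 10⁵ μg/L = 172 mg/L.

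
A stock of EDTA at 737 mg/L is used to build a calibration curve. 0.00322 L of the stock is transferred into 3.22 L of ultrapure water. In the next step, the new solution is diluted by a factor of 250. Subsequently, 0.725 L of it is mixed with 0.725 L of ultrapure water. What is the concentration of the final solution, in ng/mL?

1.47 ng/mL

Overall dilution factor = 1001 × 250 × 2 = 5.00 × 10⁵.
737 mg/L / 5.00 × 10⁵ = 1.47 × 10⁻³ mg/L = 1.47 ng/mL.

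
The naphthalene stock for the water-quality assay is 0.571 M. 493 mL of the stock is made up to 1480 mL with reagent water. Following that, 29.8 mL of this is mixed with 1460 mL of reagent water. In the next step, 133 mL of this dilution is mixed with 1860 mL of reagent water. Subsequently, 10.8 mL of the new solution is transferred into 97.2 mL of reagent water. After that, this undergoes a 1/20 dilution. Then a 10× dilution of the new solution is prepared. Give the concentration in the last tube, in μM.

Overall dilution factor = 3.002 × 49.99 × 14.98 × 10 × 20 × 10 = 4.50 × 10⁶.
0.571 M / 4.50 × 10⁶ = 1.27 × 10⁻⁷ M = 0.127 μM.

0.127 μM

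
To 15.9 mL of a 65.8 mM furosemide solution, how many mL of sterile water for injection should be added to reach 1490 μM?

686 mL

1490 μM = 1.49 mM.
V₂ = C₁V₁/C₂ = 65.8 × 15.9 / 1.49 = 702 mL.
Diluent to add = V₂ − V₁ = 702 − 15.9 = 686 mL.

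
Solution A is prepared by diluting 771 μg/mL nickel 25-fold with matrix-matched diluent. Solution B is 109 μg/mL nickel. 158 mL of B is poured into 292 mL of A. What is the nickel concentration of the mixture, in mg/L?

58.3 mg/L

C_A = 771 μg/mL / 25 = 30.8 μg/mL.
C_mix = (C_A·V_A + C_B·V_B)/(V_A + V_B) = (30.8×292 + 109×158) / 450.0 = 58.3 μg/mL = 58.3 mg/L.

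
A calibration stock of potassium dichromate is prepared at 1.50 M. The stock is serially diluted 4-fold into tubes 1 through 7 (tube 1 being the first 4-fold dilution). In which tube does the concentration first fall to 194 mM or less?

Tube n has concentration 1.50 M / 4ⁿ.
Need 4ⁿ ≥ 1.50 M / 194 mM = 7.73, so n ≥ 1.48.
First such tube: n = 2.

tube 2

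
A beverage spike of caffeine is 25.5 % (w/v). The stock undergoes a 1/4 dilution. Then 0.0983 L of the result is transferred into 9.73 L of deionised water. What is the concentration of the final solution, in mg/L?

Overall dilution factor = 4 × 99.98 = 400.
25.5 % (w/v) / 400 = 0.0638 % (w/v) = 638 mg/L.

638 mg/L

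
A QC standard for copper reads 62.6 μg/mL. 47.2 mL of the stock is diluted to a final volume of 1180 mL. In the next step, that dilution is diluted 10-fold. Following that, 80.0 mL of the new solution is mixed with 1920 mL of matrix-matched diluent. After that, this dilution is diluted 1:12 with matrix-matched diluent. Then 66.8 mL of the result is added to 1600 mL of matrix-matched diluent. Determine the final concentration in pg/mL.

Overall dilution factor = 25 × 10 × 25 × 12 × 24.95 = 1.87 × 10⁶.
62.6 μg/mL / 1.87 × 10⁶ = 3.35 × 10⁻⁵ μg/mL = 33.5 pg/mL.

33.5 pg/mL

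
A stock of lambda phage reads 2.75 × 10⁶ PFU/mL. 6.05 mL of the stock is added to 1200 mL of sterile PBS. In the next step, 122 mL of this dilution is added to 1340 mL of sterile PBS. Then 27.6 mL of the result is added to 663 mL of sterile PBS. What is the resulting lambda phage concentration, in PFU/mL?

46.0 PFU/mL

Overall dilution factor = 199.3 × 11.98 × 25.02 = 5.98 × 10⁴.
2.75 × 10⁶ PFU/mL / 5.98 × 10⁴ = 46.0 PFU/mL.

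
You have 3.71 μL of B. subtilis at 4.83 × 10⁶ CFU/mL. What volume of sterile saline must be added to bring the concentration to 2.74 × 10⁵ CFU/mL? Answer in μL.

V₂ = C₁V₁/C₂ = 4.83 × 10⁶ × 3.71 / 2.74 × 10⁵ = 65.4 μL.
Diluent to add = V₂ − V₁ = 65.4 − 3.71 = 61.7 μL.

61.7 μL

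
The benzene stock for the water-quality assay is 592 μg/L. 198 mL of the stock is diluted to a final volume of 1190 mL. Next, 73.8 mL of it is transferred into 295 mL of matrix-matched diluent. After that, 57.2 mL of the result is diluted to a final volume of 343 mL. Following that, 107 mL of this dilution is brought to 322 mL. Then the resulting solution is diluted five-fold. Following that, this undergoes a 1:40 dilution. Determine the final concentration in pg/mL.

Overall dilution factor = 6.010 × 4.997 × 5.997 × 3.009 × 5 × 40 = 1.08 × 10⁵.
592 μg/L / 1.08 × 10⁵ = 5.46 × 10⁻³ μg/L = 5.46 pg/mL.

5.46 pg/mL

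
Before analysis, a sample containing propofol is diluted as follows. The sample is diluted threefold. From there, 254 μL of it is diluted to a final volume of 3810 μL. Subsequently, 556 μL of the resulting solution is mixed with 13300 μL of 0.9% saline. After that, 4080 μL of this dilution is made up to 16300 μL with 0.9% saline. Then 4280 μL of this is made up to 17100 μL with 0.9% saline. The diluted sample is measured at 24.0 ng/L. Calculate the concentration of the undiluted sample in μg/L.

430 μg/L

Overall dilution factor = 3 × 15 × 24.92 × 3.995 × 3.995 = 1.79 × 10⁴.
Original = 24.0 ng/L × 1.79 × 10⁴ = 4.30 × 10⁵ ng/L = 430 μg/L.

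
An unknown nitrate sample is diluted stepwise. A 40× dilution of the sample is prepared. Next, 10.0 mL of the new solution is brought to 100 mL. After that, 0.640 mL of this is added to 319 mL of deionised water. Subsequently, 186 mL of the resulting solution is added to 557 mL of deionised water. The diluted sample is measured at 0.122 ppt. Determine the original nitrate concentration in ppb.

97.4 ppb

Overall dilution factor = 40 × 10 × 499.4 × 3.995 = 7.98 × 10⁵.
Original = 0.122 ppt × 7.98 × 10⁵ = 9.74 × 10⁴ ppt = 97.4 ppb.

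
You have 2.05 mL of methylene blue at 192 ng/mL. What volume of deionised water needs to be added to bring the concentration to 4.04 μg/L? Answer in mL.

4.04 μg/L = 4.04 ng/mL.
V₂ = C₁V₁/C₂ = 192 × 2.05 / 4.04 = 97.4 mL.
Diluent to add = V₂ − V₁ = 97.4 − 2.05 = 95.4 mL.

95.4 mL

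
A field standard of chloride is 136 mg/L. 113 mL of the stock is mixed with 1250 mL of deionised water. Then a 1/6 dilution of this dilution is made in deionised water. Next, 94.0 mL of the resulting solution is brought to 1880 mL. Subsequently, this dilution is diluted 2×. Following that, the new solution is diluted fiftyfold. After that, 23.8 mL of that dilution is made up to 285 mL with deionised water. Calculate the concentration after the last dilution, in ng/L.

78.5 ng/L

Overall dilution factor = 12.06 × 6 × 20 × 2 × 50 × 11.97 = 1.73 × 10⁶.
136 mg/L / 1.73 × 10⁶ = 7.85 × 10⁻⁵ mg/L = 78.5 ng/L.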